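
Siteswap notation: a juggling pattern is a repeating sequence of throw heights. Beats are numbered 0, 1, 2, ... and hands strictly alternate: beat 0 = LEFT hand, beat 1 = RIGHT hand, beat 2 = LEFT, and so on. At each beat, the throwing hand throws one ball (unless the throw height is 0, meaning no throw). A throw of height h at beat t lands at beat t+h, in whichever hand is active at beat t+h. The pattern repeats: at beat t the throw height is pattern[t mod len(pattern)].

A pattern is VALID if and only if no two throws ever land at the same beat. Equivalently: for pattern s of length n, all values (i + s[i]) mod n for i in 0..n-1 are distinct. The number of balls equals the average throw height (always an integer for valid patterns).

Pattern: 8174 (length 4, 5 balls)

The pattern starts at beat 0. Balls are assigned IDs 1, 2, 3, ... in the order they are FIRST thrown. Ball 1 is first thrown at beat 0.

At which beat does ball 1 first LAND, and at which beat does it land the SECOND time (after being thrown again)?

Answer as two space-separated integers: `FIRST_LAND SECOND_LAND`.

Beat 0 (L): throw ball1 h=8 -> lands@8:L; in-air after throw: [b1@8:L]
Beat 1 (R): throw ball2 h=1 -> lands@2:L; in-air after throw: [b2@2:L b1@8:L]
Beat 2 (L): throw ball2 h=7 -> lands@9:R; in-air after throw: [b1@8:L b2@9:R]
Beat 3 (R): throw ball3 h=4 -> lands@7:R; in-air after throw: [b3@7:R b1@8:L b2@9:R]
Beat 4 (L): throw ball4 h=8 -> lands@12:L; in-air after throw: [b3@7:R b1@8:L b2@9:R b4@12:L]
Beat 5 (R): throw ball5 h=1 -> lands@6:L; in-air after throw: [b5@6:L b3@7:R b1@8:L b2@9:R b4@12:L]
Beat 6 (L): throw ball5 h=7 -> lands@13:R; in-air after throw: [b3@7:R b1@8:L b2@9:R b4@12:L b5@13:R]
Beat 7 (R): throw ball3 h=4 -> lands@11:R; in-air after throw: [b1@8:L b2@9:R b3@11:R b4@12:L b5@13:R]
Beat 8 (L): throw ball1 h=8 -> lands@16:L; in-air after throw: [b2@9:R b3@11:R b4@12:L b5@13:R b1@16:L]
Beat 9 (R): throw ball2 h=1 -> lands@10:L; in-air after throw: [b2@10:L b3@11:R b4@12:L b5@13:R b1@16:L]
Beat 10 (L): throw ball2 h=7 -> lands@17:R; in-air after throw: [b3@11:R b4@12:L b5@13:R b1@16:L b2@17:R]
Beat 11 (R): throw ball3 h=4 -> lands@15:R; in-air after throw: [b4@12:L b5@13:R b3@15:R b1@16:L b2@17:R]
Beat 12 (L): throw ball4 h=8 -> lands@20:L; in-air after throw: [b5@13:R b3@15:R b1@16:L b2@17:R b4@20:L]
Beat 13 (R): throw ball5 h=1 -> lands@14:L; in-air after throw: [b5@14:L b3@15:R b1@16:L b2@17:R b4@20:L]
Beat 14 (L): throw ball5 h=7 -> lands@21:R; in-air after throw: [b3@15:R b1@16:L b2@17:R b4@20:L b5@21:R]
Ball 1: thrown@0 h=8 -> first land @8; rethrown@8 h=8 -> second land @16

Answer: 8 16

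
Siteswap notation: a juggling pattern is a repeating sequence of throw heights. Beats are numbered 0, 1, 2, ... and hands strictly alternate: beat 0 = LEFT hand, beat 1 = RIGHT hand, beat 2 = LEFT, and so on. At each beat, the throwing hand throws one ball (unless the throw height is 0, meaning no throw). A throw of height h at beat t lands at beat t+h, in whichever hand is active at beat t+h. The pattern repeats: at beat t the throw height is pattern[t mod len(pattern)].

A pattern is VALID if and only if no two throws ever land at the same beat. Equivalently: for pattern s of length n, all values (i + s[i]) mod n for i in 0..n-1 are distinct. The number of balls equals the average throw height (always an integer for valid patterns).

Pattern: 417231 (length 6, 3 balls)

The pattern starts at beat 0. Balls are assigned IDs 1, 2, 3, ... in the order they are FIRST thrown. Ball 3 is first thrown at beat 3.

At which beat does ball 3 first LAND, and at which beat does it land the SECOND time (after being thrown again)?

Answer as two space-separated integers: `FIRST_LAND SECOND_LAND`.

Beat 0 (L): throw ball1 h=4 -> lands@4:L; in-air after throw: [b1@4:L]
Beat 1 (R): throw ball2 h=1 -> lands@2:L; in-air after throw: [b2@2:L b1@4:L]
Beat 2 (L): throw ball2 h=7 -> lands@9:R; in-air after throw: [b1@4:L b2@9:R]
Beat 3 (R): throw ball3 h=2 -> lands@5:R; in-air after throw: [b1@4:L b3@5:R b2@9:R]
Beat 4 (L): throw ball1 h=3 -> lands@7:R; in-air after throw: [b3@5:R b1@7:R b2@9:R]
Beat 5 (R): throw ball3 h=1 -> lands@6:L; in-air after throw: [b3@6:L b1@7:R b2@9:R]
Beat 6 (L): throw ball3 h=4 -> lands@10:L; in-air after throw: [b1@7:R b2@9:R b3@10:L]
Ball 3: thrown@3 h=2 -> first land @5; rethrown@5 h=1 -> second land @6

Answer: 5 6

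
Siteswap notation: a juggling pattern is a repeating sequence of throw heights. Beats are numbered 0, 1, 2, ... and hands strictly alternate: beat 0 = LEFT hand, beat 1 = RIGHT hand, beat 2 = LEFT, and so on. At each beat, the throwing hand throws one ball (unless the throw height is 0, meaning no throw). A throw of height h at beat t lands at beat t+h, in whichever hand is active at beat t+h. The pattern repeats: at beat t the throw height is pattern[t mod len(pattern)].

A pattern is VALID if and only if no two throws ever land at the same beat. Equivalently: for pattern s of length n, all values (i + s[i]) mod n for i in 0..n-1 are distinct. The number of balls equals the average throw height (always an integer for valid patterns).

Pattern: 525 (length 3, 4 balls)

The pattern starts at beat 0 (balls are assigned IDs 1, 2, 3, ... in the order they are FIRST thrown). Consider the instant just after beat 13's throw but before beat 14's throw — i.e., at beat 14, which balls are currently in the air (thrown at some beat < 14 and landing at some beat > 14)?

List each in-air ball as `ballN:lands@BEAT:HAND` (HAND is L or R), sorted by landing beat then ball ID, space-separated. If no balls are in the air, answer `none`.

Answer: ball2:lands@15:R ball4:lands@16:L ball1:lands@17:R

Derivation:
Beat 0 (L): throw ball1 h=5 -> lands@5:R; in-air after throw: [b1@5:R]
Beat 1 (R): throw ball2 h=2 -> lands@3:R; in-air after throw: [b2@3:R b1@5:R]
Beat 2 (L): throw ball3 h=5 -> lands@7:R; in-air after throw: [b2@3:R b1@5:R b3@7:R]
Beat 3 (R): throw ball2 h=5 -> lands@8:L; in-air after throw: [b1@5:R b3@7:R b2@8:L]
Beat 4 (L): throw ball4 h=2 -> lands@6:L; in-air after throw: [b1@5:R b4@6:L b3@7:R b2@8:L]
Beat 5 (R): throw ball1 h=5 -> lands@10:L; in-air after throw: [b4@6:L b3@7:R b2@8:L b1@10:L]
Beat 6 (L): throw ball4 h=5 -> lands@11:R; in-air after throw: [b3@7:R b2@8:L b1@10:L b4@11:R]
Beat 7 (R): throw ball3 h=2 -> lands@9:R; in-air after throw: [b2@8:L b3@9:R b1@10:L b4@11:R]
Beat 8 (L): throw ball2 h=5 -> lands@13:R; in-air after throw: [b3@9:R b1@10:L b4@11:R b2@13:R]
Beat 9 (R): throw ball3 h=5 -> lands@14:L; in-air after throw: [b1@10:L b4@11:R b2@13:R b3@14:L]
Beat 10 (L): throw ball1 h=2 -> lands@12:L; in-air after throw: [b4@11:R b1@12:L b2@13:R b3@14:L]
Beat 11 (R): throw ball4 h=5 -> lands@16:L; in-air after throw: [b1@12:L b2@13:R b3@14:L b4@16:L]
Beat 12 (L): throw ball1 h=5 -> lands@17:R; in-air after throw: [b2@13:R b3@14:L b4@16:L b1@17:R]
Beat 13 (R): throw ball2 h=2 -> lands@15:R; in-air after throw: [b3@14:L b2@15:R b4@16:L b1@17:R]
Beat 14 (L): throw ball3 h=5 -> lands@19:R; in-air after throw: [b2@15:R b4@16:L b1@17:R b3@19:R]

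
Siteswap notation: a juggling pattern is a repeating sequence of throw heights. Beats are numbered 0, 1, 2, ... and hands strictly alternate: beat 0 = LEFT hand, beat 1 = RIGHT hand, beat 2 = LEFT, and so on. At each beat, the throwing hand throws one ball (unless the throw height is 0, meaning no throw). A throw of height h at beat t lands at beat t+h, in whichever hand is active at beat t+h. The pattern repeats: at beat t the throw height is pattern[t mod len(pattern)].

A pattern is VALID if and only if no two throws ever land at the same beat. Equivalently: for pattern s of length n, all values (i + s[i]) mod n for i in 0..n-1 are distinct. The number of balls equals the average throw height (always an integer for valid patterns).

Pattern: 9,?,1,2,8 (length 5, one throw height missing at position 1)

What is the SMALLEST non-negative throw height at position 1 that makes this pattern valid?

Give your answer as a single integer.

i=0: (0 + 9) mod 5 = 4
i=1: s[i]=? (unknown)
i=2: (2 + 1) mod 5 = 3
i=3: (3 + 2) mod 5 = 0
i=4: (4 + 8) mod 5 = 2
Known residues: [0, 2, 3, 4]; need a permutation of 0..4, so missing residue r = 1
Need (1 + s) mod 5 = 1; smallest s = (1 - 1) mod 5 = 0

Answer: 0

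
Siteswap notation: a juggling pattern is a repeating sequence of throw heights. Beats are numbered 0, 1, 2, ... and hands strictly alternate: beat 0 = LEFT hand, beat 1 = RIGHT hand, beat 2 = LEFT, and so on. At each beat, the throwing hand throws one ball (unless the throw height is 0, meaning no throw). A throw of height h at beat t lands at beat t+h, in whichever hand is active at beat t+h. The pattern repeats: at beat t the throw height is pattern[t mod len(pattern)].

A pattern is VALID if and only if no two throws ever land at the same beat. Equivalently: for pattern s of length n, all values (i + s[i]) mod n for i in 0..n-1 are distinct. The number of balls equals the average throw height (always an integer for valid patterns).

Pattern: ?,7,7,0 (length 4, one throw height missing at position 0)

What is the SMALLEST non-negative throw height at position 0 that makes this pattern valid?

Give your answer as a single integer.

Answer: 2

Derivation:
i=0: s[i]=? (unknown)
i=1: (1 + 7) mod 4 = 0
i=2: (2 + 7) mod 4 = 1
i=3: (3 + 0) mod 4 = 3
Known residues: [0, 1, 3]; need a permutation of 0..3, so missing residue r = 2
Need (0 + s) mod 4 = 2; smallest s = (2 - 0) mod 4 = 2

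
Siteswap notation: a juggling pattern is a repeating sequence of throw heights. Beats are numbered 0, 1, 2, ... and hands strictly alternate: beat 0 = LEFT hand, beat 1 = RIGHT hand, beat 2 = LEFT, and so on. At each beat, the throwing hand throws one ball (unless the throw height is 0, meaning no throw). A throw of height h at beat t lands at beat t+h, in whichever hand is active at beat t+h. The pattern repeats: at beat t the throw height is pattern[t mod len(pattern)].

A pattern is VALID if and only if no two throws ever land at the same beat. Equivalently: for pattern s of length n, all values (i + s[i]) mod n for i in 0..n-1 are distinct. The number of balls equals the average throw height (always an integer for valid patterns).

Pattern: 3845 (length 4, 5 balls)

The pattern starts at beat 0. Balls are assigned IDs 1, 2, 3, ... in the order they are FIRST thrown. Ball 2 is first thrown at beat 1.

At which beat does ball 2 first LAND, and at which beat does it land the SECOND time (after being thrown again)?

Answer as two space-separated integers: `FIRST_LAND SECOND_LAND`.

Beat 0 (L): throw ball1 h=3 -> lands@3:R; in-air after throw: [b1@3:R]
Beat 1 (R): throw ball2 h=8 -> lands@9:R; in-air after throw: [b1@3:R b2@9:R]
Beat 2 (L): throw ball3 h=4 -> lands@6:L; in-air after throw: [b1@3:R b3@6:L b2@9:R]
Beat 3 (R): throw ball1 h=5 -> lands@8:L; in-air after throw: [b3@6:L b1@8:L b2@9:R]
Beat 4 (L): throw ball4 h=3 -> lands@7:R; in-air after throw: [b3@6:L b4@7:R b1@8:L b2@9:R]
Beat 5 (R): throw ball5 h=8 -> lands@13:R; in-air after throw: [b3@6:L b4@7:R b1@8:L b2@9:R b5@13:R]
Beat 6 (L): throw ball3 h=4 -> lands@10:L; in-air after throw: [b4@7:R b1@8:L b2@9:R b3@10:L b5@13:R]
Beat 7 (R): throw ball4 h=5 -> lands@12:L; in-air after throw: [b1@8:L b2@9:R b3@10:L b4@12:L b5@13:R]
Beat 8 (L): throw ball1 h=3 -> lands@11:R; in-air after throw: [b2@9:R b3@10:L b1@11:R b4@12:L b5@13:R]
Beat 9 (R): throw ball2 h=8 -> lands@17:R; in-air after throw: [b3@10:L b1@11:R b4@12:L b5@13:R b2@17:R]
Beat 10 (L): throw ball3 h=4 -> lands@14:L; in-air after throw: [b1@11:R b4@12:L b5@13:R b3@14:L b2@17:R]
Beat 11 (R): throw ball1 h=5 -> lands@16:L; in-air after throw: [b4@12:L b5@13:R b3@14:L b1@16:L b2@17:R]
Beat 12 (L): throw ball4 h=3 -> lands@15:R; in-air after throw: [b5@13:R b3@14:L b4@15:R b1@16:L b2@17:R]
Beat 13 (R): throw ball5 h=8 -> lands@21:R; in-air after throw: [b3@14:L b4@15:R b1@16:L b2@17:R b5@21:R]
Beat 14 (L): throw ball3 h=4 -> lands@18:L; in-air after throw: [b4@15:R b1@16:L b2@17:R b3@18:L b5@21:R]
Beat 15 (R): throw ball4 h=5 -> lands@20:L; in-air after throw: [b1@16:L b2@17:R b3@18:L b4@20:L b5@21:R]
Beat 16 (L): throw ball1 h=3 -> lands@19:R; in-air after throw: [b2@17:R b3@18:L b1@19:R b4@20:L b5@21:R]
Beat 17 (R): throw ball2 h=8 -> lands@25:R; in-air after throw: [b3@18:L b1@19:R b4@20:L b5@21:R b2@25:R]
Ball 2: thrown@1 h=8 -> first land @9; rethrown@9 h=8 -> second land @17

Answer: 9 17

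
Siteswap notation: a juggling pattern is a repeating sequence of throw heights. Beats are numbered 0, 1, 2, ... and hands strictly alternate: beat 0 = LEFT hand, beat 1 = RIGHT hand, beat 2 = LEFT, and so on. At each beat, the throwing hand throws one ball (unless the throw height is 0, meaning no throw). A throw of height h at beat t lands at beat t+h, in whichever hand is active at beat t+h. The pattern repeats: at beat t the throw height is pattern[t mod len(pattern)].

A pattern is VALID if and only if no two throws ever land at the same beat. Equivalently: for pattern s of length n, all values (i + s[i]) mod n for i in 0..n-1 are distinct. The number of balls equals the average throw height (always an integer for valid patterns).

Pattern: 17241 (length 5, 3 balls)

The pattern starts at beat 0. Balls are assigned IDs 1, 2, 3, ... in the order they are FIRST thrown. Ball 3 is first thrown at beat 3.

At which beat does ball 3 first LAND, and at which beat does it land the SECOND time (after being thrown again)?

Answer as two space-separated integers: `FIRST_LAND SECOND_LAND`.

Answer: 7 9

Derivation:
Beat 0 (L): throw ball1 h=1 -> lands@1:R; in-air after throw: [b1@1:R]
Beat 1 (R): throw ball1 h=7 -> lands@8:L; in-air after throw: [b1@8:L]
Beat 2 (L): throw ball2 h=2 -> lands@4:L; in-air after throw: [b2@4:L b1@8:L]
Beat 3 (R): throw ball3 h=4 -> lands@7:R; in-air after throw: [b2@4:L b3@7:R b1@8:L]
Beat 4 (L): throw ball2 h=1 -> lands@5:R; in-air after throw: [b2@5:R b3@7:R b1@8:L]
Beat 5 (R): throw ball2 h=1 -> lands@6:L; in-air after throw: [b2@6:L b3@7:R b1@8:L]
Beat 6 (L): throw ball2 h=7 -> lands@13:R; in-air after throw: [b3@7:R b1@8:L b2@13:R]
Beat 7 (R): throw ball3 h=2 -> lands@9:R; in-air after throw: [b1@8:L b3@9:R b2@13:R]
Beat 8 (L): throw ball1 h=4 -> lands@12:L; in-air after throw: [b3@9:R b1@12:L b2@13:R]
Beat 9 (R): throw ball3 h=1 -> lands@10:L; in-air after throw: [b3@10:L b1@12:L b2@13:R]
Ball 3: thrown@3 h=4 -> first land @7; rethrown@7 h=2 -> second land @9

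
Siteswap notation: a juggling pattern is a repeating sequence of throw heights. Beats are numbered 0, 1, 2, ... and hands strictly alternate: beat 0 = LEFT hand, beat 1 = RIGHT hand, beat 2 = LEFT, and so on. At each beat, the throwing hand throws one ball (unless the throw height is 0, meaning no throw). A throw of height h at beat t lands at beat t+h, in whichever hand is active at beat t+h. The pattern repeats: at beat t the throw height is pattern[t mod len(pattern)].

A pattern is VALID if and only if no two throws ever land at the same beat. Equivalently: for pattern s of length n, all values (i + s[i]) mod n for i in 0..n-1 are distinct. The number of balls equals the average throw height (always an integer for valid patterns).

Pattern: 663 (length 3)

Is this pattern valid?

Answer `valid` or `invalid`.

i=0: (i + s[i]) mod n = (0 + 6) mod 3 = 0
i=1: (i + s[i]) mod n = (1 + 6) mod 3 = 1
i=2: (i + s[i]) mod n = (2 + 3) mod 3 = 2
Residues: [0, 1, 2], distinct: True

Answer: valid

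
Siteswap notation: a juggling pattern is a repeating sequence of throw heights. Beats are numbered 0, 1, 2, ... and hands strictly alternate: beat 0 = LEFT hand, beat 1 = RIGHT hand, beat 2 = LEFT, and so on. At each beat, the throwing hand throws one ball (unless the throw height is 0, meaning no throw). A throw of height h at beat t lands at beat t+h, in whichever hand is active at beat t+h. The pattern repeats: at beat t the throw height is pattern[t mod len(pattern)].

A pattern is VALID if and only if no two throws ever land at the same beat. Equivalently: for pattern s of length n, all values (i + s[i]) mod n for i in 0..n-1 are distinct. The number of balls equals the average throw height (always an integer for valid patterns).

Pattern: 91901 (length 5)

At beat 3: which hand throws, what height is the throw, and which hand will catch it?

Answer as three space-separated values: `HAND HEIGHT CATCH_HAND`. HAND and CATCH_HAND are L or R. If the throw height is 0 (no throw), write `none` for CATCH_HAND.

Beat 3: 3 mod 2 = 1, so hand = R
Throw height = pattern[3 mod 5] = pattern[3] = 0

Answer: R 0 none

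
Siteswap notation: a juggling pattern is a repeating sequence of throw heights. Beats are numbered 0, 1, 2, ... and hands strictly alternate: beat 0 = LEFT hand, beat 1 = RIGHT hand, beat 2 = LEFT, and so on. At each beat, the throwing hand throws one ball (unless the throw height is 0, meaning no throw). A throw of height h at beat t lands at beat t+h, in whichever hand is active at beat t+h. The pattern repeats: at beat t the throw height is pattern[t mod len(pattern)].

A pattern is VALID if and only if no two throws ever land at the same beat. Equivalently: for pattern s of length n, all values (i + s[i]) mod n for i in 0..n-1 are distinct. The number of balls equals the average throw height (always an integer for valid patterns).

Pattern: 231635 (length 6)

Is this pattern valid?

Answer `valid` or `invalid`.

i=0: (i + s[i]) mod n = (0 + 2) mod 6 = 2
i=1: (i + s[i]) mod n = (1 + 3) mod 6 = 4
i=2: (i + s[i]) mod n = (2 + 1) mod 6 = 3
i=3: (i + s[i]) mod n = (3 + 6) mod 6 = 3
i=4: (i + s[i]) mod n = (4 + 3) mod 6 = 1
i=5: (i + s[i]) mod n = (5 + 5) mod 6 = 4
Residues: [2, 4, 3, 3, 1, 4], distinct: False

Answer: invalid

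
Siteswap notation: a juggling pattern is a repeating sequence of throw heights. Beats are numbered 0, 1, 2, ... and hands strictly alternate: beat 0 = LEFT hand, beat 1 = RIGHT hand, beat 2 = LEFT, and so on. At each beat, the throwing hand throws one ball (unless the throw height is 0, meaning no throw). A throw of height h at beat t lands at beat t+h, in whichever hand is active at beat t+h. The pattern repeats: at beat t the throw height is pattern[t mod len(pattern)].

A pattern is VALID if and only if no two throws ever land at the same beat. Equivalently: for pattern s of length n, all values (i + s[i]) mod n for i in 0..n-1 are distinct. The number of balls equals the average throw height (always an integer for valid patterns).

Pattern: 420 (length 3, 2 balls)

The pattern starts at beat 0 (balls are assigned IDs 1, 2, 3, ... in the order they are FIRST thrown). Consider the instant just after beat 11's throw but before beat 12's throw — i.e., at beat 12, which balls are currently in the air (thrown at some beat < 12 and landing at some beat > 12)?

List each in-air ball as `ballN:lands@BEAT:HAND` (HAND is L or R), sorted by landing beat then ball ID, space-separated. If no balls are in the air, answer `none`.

Answer: ball2:lands@13:R

Derivation:
Beat 0 (L): throw ball1 h=4 -> lands@4:L; in-air after throw: [b1@4:L]
Beat 1 (R): throw ball2 h=2 -> lands@3:R; in-air after throw: [b2@3:R b1@4:L]
Beat 3 (R): throw ball2 h=4 -> lands@7:R; in-air after throw: [b1@4:L b2@7:R]
Beat 4 (L): throw ball1 h=2 -> lands@6:L; in-air after throw: [b1@6:L b2@7:R]
Beat 6 (L): throw ball1 h=4 -> lands@10:L; in-air after throw: [b2@7:R b1@10:L]
Beat 7 (R): throw ball2 h=2 -> lands@9:R; in-air after throw: [b2@9:R b1@10:L]
Beat 9 (R): throw ball2 h=4 -> lands@13:R; in-air after throw: [b1@10:L b2@13:R]
Beat 10 (L): throw ball1 h=2 -> lands@12:L; in-air after throw: [b1@12:L b2@13:R]
Beat 12 (L): throw ball1 h=4 -> lands@16:L; in-air after throw: [b2@13:R b1@16:L]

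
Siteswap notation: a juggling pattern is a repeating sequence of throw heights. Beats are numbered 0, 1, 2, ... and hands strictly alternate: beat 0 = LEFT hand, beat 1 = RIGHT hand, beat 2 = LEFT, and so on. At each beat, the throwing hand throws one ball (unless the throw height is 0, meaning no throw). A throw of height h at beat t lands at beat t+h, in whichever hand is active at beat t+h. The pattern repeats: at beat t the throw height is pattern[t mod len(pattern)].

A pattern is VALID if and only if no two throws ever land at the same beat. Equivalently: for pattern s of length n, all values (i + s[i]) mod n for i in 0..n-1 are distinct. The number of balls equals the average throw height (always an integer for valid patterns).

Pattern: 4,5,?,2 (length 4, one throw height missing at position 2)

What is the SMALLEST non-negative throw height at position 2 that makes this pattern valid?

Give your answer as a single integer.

i=0: (0 + 4) mod 4 = 0
i=1: (1 + 5) mod 4 = 2
i=2: s[i]=? (unknown)
i=3: (3 + 2) mod 4 = 1
Known residues: [0, 1, 2]; need a permutation of 0..3, so missing residue r = 3
Need (2 + s) mod 4 = 3; smallest s = (3 - 2) mod 4 = 1

Answer: 1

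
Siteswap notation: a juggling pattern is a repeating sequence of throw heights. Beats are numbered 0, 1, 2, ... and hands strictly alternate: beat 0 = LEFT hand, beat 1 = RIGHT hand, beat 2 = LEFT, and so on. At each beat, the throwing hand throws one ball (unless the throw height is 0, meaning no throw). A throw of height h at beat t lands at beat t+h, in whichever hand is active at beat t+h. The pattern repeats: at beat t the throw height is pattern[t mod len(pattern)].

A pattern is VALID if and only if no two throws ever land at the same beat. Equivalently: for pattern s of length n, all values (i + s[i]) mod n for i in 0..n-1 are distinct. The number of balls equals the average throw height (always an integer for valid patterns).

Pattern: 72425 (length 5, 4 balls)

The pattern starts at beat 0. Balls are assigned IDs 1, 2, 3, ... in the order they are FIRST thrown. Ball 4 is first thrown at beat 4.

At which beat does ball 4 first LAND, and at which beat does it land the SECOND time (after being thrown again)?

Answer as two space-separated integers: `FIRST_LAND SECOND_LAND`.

Beat 0 (L): throw ball1 h=7 -> lands@7:R; in-air after throw: [b1@7:R]
Beat 1 (R): throw ball2 h=2 -> lands@3:R; in-air after throw: [b2@3:R b1@7:R]
Beat 2 (L): throw ball3 h=4 -> lands@6:L; in-air after throw: [b2@3:R b3@6:L b1@7:R]
Beat 3 (R): throw ball2 h=2 -> lands@5:R; in-air after throw: [b2@5:R b3@6:L b1@7:R]
Beat 4 (L): throw ball4 h=5 -> lands@9:R; in-air after throw: [b2@5:R b3@6:L b1@7:R b4@9:R]
Beat 5 (R): throw ball2 h=7 -> lands@12:L; in-air after throw: [b3@6:L b1@7:R b4@9:R b2@12:L]
Beat 6 (L): throw ball3 h=2 -> lands@8:L; in-air after throw: [b1@7:R b3@8:L b4@9:R b2@12:L]
Beat 7 (R): throw ball1 h=4 -> lands@11:R; in-air after throw: [b3@8:L b4@9:R b1@11:R b2@12:L]
Beat 8 (L): throw ball3 h=2 -> lands@10:L; in-air after throw: [b4@9:R b3@10:L b1@11:R b2@12:L]
Beat 9 (R): throw ball4 h=5 -> lands@14:L; in-air after throw: [b3@10:L b1@11:R b2@12:L b4@14:L]
Beat 10 (L): throw ball3 h=7 -> lands@17:R; in-air after throw: [b1@11:R b2@12:L b4@14:L b3@17:R]
Beat 11 (R): throw ball1 h=2 -> lands@13:R; in-air after throw: [b2@12:L b1@13:R b4@14:L b3@17:R]
Beat 12 (L): throw ball2 h=4 -> lands@16:L; in-air after throw: [b1@13:R b4@14:L b2@16:L b3@17:R]
Beat 13 (R): throw ball1 h=2 -> lands@15:R; in-air after throw: [b4@14:L b1@15:R b2@16:L b3@17:R]
Beat 14 (L): throw ball4 h=5 -> lands@19:R; in-air after throw: [b1@15:R b2@16:L b3@17:R b4@19:R]
Ball 4: thrown@4 h=5 -> first land @9; rethrown@9 h=5 -> second land @14

Answer: 9 14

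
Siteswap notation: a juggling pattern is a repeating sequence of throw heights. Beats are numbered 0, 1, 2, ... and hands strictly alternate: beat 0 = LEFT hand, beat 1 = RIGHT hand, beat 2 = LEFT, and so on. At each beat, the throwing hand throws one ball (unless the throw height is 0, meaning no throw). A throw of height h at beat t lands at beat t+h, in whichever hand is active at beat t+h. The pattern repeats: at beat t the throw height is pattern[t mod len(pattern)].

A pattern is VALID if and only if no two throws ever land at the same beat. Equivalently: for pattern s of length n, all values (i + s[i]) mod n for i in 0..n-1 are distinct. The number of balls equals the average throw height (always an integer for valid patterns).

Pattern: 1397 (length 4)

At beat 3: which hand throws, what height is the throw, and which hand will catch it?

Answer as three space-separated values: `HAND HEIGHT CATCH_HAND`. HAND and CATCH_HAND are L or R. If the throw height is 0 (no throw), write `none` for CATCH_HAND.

Beat 3: 3 mod 2 = 1, so hand = R
Throw height = pattern[3 mod 4] = pattern[3] = 7
Lands at beat 3+7=10, 10 mod 2 = 0, so catch hand = L

Answer: R 7 L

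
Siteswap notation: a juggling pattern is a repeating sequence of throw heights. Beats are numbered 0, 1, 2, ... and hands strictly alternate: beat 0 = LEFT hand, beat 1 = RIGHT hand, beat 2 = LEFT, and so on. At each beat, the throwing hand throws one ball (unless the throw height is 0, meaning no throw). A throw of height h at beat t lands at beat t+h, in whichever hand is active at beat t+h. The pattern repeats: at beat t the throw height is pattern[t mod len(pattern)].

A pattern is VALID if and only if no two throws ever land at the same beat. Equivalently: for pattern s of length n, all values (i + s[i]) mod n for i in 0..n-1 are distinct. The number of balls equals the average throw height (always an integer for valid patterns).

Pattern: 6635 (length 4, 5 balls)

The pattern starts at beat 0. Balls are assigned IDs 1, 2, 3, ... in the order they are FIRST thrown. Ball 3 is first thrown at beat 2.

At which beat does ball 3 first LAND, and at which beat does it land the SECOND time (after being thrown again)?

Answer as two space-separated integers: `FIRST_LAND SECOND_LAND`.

Answer: 5 11

Derivation:
Beat 0 (L): throw ball1 h=6 -> lands@6:L; in-air after throw: [b1@6:L]
Beat 1 (R): throw ball2 h=6 -> lands@7:R; in-air after throw: [b1@6:L b2@7:R]
Beat 2 (L): throw ball3 h=3 -> lands@5:R; in-air after throw: [b3@5:R b1@6:L b2@7:R]
Beat 3 (R): throw ball4 h=5 -> lands@8:L; in-air after throw: [b3@5:R b1@6:L b2@7:R b4@8:L]
Beat 4 (L): throw ball5 h=6 -> lands@10:L; in-air after throw: [b3@5:R b1@6:L b2@7:R b4@8:L b5@10:L]
Beat 5 (R): throw ball3 h=6 -> lands@11:R; in-air after throw: [b1@6:L b2@7:R b4@8:L b5@10:L b3@11:R]
Beat 6 (L): throw ball1 h=3 -> lands@9:R; in-air after throw: [b2@7:R b4@8:L b1@9:R b5@10:L b3@11:R]
Beat 7 (R): throw ball2 h=5 -> lands@12:L; in-air after throw: [b4@8:L b1@9:R b5@10:L b3@11:R b2@12:L]
Beat 8 (L): throw ball4 h=6 -> lands@14:L; in-air after throw: [b1@9:R b5@10:L b3@11:R b2@12:L b4@14:L]
Beat 9 (R): throw ball1 h=6 -> lands@15:R; in-air after throw: [b5@10:L b3@11:R b2@12:L b4@14:L b1@15:R]
Beat 10 (L): throw ball5 h=3 -> lands@13:R; in-air after throw: [b3@11:R b2@12:L b5@13:R b4@14:L b1@15:R]
Beat 11 (R): throw ball3 h=5 -> lands@16:L; in-air after throw: [b2@12:L b5@13:R b4@14:L b1@15:R b3@16:L]
Ball 3: thrown@2 h=3 -> first land @5; rethrown@5 h=6 -> second land @11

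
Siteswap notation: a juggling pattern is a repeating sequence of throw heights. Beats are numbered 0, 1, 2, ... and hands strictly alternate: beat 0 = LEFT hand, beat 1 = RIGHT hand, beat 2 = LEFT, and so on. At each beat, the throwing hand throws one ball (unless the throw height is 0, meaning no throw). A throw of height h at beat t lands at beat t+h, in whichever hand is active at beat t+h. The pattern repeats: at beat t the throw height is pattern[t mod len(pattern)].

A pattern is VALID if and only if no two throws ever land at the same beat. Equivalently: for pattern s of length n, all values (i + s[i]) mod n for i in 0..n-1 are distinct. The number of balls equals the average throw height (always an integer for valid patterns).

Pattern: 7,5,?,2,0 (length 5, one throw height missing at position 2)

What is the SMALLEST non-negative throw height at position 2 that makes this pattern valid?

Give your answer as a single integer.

i=0: (0 + 7) mod 5 = 2
i=1: (1 + 5) mod 5 = 1
i=2: s[i]=? (unknown)
i=3: (3 + 2) mod 5 = 0
i=4: (4 + 0) mod 5 = 4
Known residues: [0, 1, 2, 4]; need a permutation of 0..4, so missing residue r = 3
Need (2 + s) mod 5 = 3; smallest s = (3 - 2) mod 5 = 1

Answer: 1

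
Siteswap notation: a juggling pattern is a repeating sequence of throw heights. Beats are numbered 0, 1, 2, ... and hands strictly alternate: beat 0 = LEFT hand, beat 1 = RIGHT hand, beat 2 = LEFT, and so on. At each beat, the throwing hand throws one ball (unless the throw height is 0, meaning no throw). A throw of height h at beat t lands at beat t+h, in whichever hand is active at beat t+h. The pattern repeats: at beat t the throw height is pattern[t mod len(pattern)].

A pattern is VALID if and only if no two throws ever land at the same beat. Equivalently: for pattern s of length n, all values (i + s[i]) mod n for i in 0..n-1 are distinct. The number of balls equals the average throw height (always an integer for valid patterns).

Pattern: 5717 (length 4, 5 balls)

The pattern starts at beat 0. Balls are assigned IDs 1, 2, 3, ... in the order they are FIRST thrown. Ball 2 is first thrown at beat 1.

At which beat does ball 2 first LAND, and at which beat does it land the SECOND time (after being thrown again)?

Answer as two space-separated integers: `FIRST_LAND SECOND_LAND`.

Answer: 8 13

Derivation:
Beat 0 (L): throw ball1 h=5 -> lands@5:R; in-air after throw: [b1@5:R]
Beat 1 (R): throw ball2 h=7 -> lands@8:L; in-air after throw: [b1@5:R b2@8:L]
Beat 2 (L): throw ball3 h=1 -> lands@3:R; in-air after throw: [b3@3:R b1@5:R b2@8:L]
Beat 3 (R): throw ball3 h=7 -> lands@10:L; in-air after throw: [b1@5:R b2@8:L b3@10:L]
Beat 4 (L): throw ball4 h=5 -> lands@9:R; in-air after throw: [b1@5:R b2@8:L b4@9:R b3@10:L]
Beat 5 (R): throw ball1 h=7 -> lands@12:L; in-air after throw: [b2@8:L b4@9:R b3@10:L b1@12:L]
Beat 6 (L): throw ball5 h=1 -> lands@7:R; in-air after throw: [b5@7:R b2@8:L b4@9:R b3@10:L b1@12:L]
Beat 7 (R): throw ball5 h=7 -> lands@14:L; in-air after throw: [b2@8:L b4@9:R b3@10:L b1@12:L b5@14:L]
Beat 8 (L): throw ball2 h=5 -> lands@13:R; in-air after throw: [b4@9:R b3@10:L b1@12:L b2@13:R b5@14:L]
Beat 9 (R): throw ball4 h=7 -> lands@16:L; in-air after throw: [b3@10:L b1@12:L b2@13:R b5@14:L b4@16:L]
Beat 10 (L): throw ball3 h=1 -> lands@11:R; in-air after throw: [b3@11:R b1@12:L b2@13:R b5@14:L b4@16:L]
Beat 11 (R): throw ball3 h=7 -> lands@18:L; in-air after throw: [b1@12:L b2@13:R b5@14:L b4@16:L b3@18:L]
Beat 12 (L): throw ball1 h=5 -> lands@17:R; in-air after throw: [b2@13:R b5@14:L b4@16:L b1@17:R b3@18:L]
Beat 13 (R): throw ball2 h=7 -> lands@20:L; in-air after throw: [b5@14:L b4@16:L b1@17:R b3@18:L b2@20:L]
Ball 2: thrown@1 h=7 -> first land @8; rethrown@8 h=5 -> second land @13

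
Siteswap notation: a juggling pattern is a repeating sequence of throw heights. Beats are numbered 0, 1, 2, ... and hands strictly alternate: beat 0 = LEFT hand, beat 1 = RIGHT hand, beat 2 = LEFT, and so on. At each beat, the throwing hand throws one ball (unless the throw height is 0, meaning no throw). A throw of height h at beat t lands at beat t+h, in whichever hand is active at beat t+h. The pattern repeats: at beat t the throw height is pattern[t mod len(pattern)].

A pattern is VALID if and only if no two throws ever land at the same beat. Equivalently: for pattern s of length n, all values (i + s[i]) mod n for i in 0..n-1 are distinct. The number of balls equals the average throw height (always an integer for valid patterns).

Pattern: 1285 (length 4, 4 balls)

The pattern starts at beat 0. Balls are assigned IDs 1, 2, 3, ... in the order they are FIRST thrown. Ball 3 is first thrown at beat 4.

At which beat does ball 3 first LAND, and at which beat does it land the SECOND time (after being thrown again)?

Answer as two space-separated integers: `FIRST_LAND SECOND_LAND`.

Beat 0 (L): throw ball1 h=1 -> lands@1:R; in-air after throw: [b1@1:R]
Beat 1 (R): throw ball1 h=2 -> lands@3:R; in-air after throw: [b1@3:R]
Beat 2 (L): throw ball2 h=8 -> lands@10:L; in-air after throw: [b1@3:R b2@10:L]
Beat 3 (R): throw ball1 h=5 -> lands@8:L; in-air after throw: [b1@8:L b2@10:L]
Beat 4 (L): throw ball3 h=1 -> lands@5:R; in-air after throw: [b3@5:R b1@8:L b2@10:L]
Beat 5 (R): throw ball3 h=2 -> lands@7:R; in-air after throw: [b3@7:R b1@8:L b2@10:L]
Beat 6 (L): throw ball4 h=8 -> lands@14:L; in-air after throw: [b3@7:R b1@8:L b2@10:L b4@14:L]
Beat 7 (R): throw ball3 h=5 -> lands@12:L; in-air after throw: [b1@8:L b2@10:L b3@12:L b4@14:L]
Ball 3: thrown@4 h=1 -> first land @5; rethrown@5 h=2 -> second land @7

Answer: 5 7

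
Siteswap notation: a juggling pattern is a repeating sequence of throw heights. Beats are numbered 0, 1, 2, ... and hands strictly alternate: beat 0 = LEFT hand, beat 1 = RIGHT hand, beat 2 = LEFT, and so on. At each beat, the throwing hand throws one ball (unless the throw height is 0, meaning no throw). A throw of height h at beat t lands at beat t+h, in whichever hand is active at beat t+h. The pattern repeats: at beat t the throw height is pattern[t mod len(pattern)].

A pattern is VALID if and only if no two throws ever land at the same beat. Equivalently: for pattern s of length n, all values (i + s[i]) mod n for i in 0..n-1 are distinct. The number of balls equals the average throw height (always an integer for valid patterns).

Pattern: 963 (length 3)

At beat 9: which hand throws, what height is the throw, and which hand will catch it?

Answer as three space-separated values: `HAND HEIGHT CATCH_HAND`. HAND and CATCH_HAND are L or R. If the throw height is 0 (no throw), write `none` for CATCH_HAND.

Beat 9: 9 mod 2 = 1, so hand = R
Throw height = pattern[9 mod 3] = pattern[0] = 9
Lands at beat 9+9=18, 18 mod 2 = 0, so catch hand = L

Answer: R 9 L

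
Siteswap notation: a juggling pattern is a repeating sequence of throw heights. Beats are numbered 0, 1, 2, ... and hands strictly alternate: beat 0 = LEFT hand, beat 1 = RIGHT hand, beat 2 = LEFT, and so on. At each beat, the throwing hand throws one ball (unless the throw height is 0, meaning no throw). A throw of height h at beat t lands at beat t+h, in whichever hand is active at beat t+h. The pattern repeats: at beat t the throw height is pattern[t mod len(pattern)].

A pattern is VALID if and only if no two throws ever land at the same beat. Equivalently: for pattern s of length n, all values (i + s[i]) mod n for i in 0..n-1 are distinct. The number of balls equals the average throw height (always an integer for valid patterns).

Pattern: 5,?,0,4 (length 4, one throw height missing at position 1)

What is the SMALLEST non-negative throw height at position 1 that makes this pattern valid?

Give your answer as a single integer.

Answer: 3

Derivation:
i=0: (0 + 5) mod 4 = 1
i=1: s[i]=? (unknown)
i=2: (2 + 0) mod 4 = 2
i=3: (3 + 4) mod 4 = 3
Known residues: [1, 2, 3]; need a permutation of 0..3, so missing residue r = 0
Need (1 + s) mod 4 = 0; smallest s = (0 - 1) mod 4 = 3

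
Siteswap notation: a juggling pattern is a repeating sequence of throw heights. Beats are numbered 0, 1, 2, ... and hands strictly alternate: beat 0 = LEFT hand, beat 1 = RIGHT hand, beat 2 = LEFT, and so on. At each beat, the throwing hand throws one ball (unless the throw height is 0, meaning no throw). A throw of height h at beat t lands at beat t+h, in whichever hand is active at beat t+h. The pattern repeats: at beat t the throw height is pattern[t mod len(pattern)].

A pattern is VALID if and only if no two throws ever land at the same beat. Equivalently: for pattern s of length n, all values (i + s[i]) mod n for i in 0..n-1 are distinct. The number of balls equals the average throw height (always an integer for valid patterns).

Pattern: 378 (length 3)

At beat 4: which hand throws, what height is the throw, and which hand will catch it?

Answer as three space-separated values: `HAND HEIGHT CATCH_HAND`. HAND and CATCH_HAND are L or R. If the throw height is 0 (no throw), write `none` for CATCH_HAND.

Beat 4: 4 mod 2 = 0, so hand = L
Throw height = pattern[4 mod 3] = pattern[1] = 7
Lands at beat 4+7=11, 11 mod 2 = 1, so catch hand = R

Answer: L 7 R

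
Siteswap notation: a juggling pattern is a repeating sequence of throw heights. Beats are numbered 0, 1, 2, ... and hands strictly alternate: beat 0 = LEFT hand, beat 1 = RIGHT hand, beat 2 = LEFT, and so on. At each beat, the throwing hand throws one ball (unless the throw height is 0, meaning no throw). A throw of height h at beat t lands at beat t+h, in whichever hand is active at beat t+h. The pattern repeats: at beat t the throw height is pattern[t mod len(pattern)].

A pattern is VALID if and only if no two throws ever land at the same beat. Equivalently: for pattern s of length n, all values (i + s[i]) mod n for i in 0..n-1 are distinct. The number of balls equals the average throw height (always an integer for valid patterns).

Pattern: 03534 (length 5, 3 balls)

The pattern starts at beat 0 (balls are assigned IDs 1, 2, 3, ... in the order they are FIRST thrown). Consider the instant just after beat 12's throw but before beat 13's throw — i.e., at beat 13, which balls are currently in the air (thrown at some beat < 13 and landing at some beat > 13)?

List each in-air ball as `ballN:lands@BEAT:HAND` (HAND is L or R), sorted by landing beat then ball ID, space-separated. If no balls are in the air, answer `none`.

Answer: ball1:lands@14:L ball2:lands@17:R

Derivation:
Beat 1 (R): throw ball1 h=3 -> lands@4:L; in-air after throw: [b1@4:L]
Beat 2 (L): throw ball2 h=5 -> lands@7:R; in-air after throw: [b1@4:L b2@7:R]
Beat 3 (R): throw ball3 h=3 -> lands@6:L; in-air after throw: [b1@4:L b3@6:L b2@7:R]
Beat 4 (L): throw ball1 h=4 -> lands@8:L; in-air after throw: [b3@6:L b2@7:R b1@8:L]
Beat 6 (L): throw ball3 h=3 -> lands@9:R; in-air after throw: [b2@7:R b1@8:L b3@9:R]
Beat 7 (R): throw ball2 h=5 -> lands@12:L; in-air after throw: [b1@8:L b3@9:R b2@12:L]
Beat 8 (L): throw ball1 h=3 -> lands@11:R; in-air after throw: [b3@9:R b1@11:R b2@12:L]
Beat 9 (R): throw ball3 h=4 -> lands@13:R; in-air after throw: [b1@11:R b2@12:L b3@13:R]
Beat 11 (R): throw ball1 h=3 -> lands@14:L; in-air after throw: [b2@12:L b3@13:R b1@14:L]
Beat 12 (L): throw ball2 h=5 -> lands@17:R; in-air after throw: [b3@13:R b1@14:L b2@17:R]
Beat 13 (R): throw ball3 h=3 -> lands@16:L; in-air after throw: [b1@14:L b3@16:L b2@17:R]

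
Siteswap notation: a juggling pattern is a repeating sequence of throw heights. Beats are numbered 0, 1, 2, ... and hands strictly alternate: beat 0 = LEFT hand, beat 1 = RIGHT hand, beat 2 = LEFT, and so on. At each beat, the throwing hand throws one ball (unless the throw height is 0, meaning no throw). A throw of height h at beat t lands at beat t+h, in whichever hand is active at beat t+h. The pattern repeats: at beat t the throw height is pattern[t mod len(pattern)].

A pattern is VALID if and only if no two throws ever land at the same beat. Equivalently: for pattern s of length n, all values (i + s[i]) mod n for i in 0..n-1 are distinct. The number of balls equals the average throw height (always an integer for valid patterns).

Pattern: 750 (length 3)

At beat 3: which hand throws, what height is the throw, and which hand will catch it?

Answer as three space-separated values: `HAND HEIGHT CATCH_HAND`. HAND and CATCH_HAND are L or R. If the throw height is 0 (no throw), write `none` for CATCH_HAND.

Beat 3: 3 mod 2 = 1, so hand = R
Throw height = pattern[3 mod 3] = pattern[0] = 7
Lands at beat 3+7=10, 10 mod 2 = 0, so catch hand = L

Answer: R 7 L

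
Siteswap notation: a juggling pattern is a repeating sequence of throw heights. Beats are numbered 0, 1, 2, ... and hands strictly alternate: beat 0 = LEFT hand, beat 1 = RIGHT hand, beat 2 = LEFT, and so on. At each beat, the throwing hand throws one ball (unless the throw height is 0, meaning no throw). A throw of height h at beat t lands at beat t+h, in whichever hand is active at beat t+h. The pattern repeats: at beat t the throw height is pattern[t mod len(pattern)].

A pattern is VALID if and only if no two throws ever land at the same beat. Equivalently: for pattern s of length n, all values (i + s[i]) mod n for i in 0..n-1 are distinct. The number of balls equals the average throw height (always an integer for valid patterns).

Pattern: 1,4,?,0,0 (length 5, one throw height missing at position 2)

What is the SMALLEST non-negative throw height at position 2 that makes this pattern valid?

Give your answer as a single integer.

i=0: (0 + 1) mod 5 = 1
i=1: (1 + 4) mod 5 = 0
i=2: s[i]=? (unknown)
i=3: (3 + 0) mod 5 = 3
i=4: (4 + 0) mod 5 = 4
Known residues: [0, 1, 3, 4]; need a permutation of 0..4, so missing residue r = 2
Need (2 + s) mod 5 = 2; smallest s = (2 - 2) mod 5 = 0

Answer: 0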